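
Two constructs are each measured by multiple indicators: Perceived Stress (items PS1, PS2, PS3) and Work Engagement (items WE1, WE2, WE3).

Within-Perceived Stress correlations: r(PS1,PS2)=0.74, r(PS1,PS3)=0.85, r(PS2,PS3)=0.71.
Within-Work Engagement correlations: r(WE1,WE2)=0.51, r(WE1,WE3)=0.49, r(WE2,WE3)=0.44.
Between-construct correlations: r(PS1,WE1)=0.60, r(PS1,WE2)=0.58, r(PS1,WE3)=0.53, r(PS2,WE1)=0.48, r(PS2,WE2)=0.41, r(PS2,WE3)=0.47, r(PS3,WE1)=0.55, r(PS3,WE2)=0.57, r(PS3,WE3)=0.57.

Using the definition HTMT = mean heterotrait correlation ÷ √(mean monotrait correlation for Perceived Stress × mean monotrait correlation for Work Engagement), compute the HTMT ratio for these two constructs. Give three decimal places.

0.872

Between-construct mean = 4.76/9 = 0.5289.
Mean within-PS = 2.30/3 = 0.7667; mean within-WE = 1.44/3 = 0.4800.
Geometric mean = √(0.7667 × 0.4800) = 0.6066.
HTMT = 0.5289 / 0.6066 = 0.872.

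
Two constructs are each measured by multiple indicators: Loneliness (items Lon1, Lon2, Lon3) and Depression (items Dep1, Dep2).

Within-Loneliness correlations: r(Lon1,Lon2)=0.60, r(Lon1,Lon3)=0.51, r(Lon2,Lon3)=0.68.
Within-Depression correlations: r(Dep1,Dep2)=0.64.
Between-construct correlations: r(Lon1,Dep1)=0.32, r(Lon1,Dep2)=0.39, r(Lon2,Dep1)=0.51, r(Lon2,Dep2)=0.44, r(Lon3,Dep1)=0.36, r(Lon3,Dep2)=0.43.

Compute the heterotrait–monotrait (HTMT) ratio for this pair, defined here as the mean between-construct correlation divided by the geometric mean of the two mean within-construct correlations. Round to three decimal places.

Mean between = 2.45/6 = 0.4083.
Mean within-Lon = 1.79/3 = 0.5967; mean within-Dep = 0.64/1 = 0.6400.
Geometric mean = √(0.5967 × 0.6400) = 0.6180.
HTMT = 0.4083 / 0.6180 = 0.661.

0.661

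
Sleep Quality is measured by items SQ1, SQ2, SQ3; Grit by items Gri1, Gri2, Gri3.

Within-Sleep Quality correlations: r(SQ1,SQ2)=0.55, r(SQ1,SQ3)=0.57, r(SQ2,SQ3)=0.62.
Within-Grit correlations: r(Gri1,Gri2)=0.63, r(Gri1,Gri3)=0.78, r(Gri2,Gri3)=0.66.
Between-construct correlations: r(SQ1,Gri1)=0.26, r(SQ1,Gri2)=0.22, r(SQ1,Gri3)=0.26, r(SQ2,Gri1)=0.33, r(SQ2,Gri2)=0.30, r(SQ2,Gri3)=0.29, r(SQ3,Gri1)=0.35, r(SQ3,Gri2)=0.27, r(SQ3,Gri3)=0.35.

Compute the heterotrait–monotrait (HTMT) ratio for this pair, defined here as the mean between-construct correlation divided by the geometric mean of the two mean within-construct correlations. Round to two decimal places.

Mean between = 2.63/9 = 0.2922.
Mean within-SQ = 1.74/3 = 0.5800; mean within-Gri = 2.07/3 = 0.6900.
Geometric mean = √(0.5800 × 0.6900) = 0.6326.
HTMT = 0.2922 / 0.6326 = 0.46.

0.46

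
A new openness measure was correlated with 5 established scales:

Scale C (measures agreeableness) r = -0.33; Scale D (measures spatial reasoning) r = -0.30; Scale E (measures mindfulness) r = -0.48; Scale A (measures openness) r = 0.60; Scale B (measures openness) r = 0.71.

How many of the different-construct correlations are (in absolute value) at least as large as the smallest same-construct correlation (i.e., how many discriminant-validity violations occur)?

0

Convergent (same construct = openness): Scale A, Scale B.
Smallest convergent = 0.60. Discriminant |r|: 0.33, 0.30, 0.48; count ≥ 0.60 → 0.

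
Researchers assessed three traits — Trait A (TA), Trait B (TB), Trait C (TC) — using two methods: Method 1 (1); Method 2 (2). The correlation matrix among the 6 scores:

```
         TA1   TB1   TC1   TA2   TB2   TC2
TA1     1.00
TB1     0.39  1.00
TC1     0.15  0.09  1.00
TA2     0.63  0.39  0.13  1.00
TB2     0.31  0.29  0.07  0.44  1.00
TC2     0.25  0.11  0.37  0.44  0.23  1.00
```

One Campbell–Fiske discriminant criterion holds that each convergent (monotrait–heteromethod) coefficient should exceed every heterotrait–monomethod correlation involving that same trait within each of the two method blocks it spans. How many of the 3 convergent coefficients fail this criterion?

2

Convergent coefficients and their comparison sets:
TA (methods 1·2): 0.63 vs {0.39, 0.44, 0.15, 0.44} → pass.
TB (methods 1·2): 0.29 vs {0.39, 0.44, 0.09, 0.23} → fail.
TC (methods 1·2): 0.37 vs {0.15, 0.44, 0.09, 0.23} → fail.
2 of 3 fail.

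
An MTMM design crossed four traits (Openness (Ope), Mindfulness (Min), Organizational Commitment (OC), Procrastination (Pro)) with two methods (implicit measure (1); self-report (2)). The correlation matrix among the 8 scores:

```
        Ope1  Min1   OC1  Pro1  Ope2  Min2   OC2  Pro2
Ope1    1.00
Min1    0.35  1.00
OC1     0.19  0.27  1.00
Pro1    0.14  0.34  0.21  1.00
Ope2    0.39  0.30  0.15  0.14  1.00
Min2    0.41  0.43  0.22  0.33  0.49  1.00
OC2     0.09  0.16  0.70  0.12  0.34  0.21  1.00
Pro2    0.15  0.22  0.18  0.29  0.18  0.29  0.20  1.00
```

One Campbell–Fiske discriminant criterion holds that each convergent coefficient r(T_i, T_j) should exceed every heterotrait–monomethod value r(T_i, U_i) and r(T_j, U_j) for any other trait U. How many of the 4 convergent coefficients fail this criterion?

Each convergent coefficient versus the relevant comparison correlations:
Ope (methods 1·2): 0.39 vs {0.35, 0.49, 0.19, 0.34, 0.14, 0.18} → fail.
Min (methods 1·2): 0.43 vs {0.35, 0.49, 0.27, 0.21, 0.34, 0.29} → fail.
OC (methods 1·2): 0.70 vs {0.19, 0.34, 0.27, 0.21, 0.21, 0.20} → pass.
Pro (methods 1·2): 0.29 vs {0.14, 0.18, 0.34, 0.29, 0.21, 0.20} → fail.
3 of 4 fail.

3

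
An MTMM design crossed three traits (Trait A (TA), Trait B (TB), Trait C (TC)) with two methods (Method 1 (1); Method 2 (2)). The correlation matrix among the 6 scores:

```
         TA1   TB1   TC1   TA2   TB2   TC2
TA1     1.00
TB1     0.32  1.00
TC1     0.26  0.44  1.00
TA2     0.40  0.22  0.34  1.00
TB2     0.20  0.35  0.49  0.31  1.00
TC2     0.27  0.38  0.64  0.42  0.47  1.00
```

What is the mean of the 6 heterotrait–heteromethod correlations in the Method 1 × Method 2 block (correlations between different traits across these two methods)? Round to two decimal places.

0.32

HTHM values (method 1 × method 2): 0.20, 0.27, 0.22, 0.38, 0.34, 0.49; mean = 1.90/6 = 0.32.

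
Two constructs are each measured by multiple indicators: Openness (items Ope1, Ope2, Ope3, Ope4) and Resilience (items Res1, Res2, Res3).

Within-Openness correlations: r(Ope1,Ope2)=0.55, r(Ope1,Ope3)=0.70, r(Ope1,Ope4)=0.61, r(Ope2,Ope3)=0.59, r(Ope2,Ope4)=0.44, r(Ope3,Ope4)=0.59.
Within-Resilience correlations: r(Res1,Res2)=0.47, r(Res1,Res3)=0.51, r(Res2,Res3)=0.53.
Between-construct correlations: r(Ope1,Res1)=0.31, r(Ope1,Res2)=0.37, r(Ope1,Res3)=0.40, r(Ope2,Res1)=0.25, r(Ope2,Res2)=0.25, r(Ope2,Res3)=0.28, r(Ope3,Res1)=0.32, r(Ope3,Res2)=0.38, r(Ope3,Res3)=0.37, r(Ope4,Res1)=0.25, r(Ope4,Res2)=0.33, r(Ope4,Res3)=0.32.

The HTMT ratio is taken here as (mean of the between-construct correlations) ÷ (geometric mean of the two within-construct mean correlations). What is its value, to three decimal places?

Between-construct mean = 3.83/12 = 0.3192.
Mean within-Ope = 3.48/6 = 0.5800; mean within-Res = 1.51/3 = 0.5033.
Geometric mean = √(0.5800 × 0.5033) = 0.5403.
HTMT = 0.3192 / 0.5403 = 0.591.

0.591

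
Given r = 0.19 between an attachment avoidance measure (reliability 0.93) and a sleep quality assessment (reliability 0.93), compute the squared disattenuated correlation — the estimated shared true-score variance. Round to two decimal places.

Disattenuated r = 0.19 / √(0.93 × 0.93) = 0.19 / 0.9300 = 0.2043.
Shared true-score variance = 0.2043² = 0.0417 ≈ 0.04.

0.04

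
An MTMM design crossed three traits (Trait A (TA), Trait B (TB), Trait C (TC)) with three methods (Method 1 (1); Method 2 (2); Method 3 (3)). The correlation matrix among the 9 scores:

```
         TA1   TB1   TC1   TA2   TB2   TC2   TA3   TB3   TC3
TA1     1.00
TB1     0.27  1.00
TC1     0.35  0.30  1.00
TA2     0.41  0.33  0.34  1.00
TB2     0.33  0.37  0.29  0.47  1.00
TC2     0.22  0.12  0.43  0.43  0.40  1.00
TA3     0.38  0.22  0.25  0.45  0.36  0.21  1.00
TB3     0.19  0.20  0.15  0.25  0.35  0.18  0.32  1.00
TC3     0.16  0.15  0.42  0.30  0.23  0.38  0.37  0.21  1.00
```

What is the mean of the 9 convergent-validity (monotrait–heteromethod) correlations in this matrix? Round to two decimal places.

0.38

Convergent values: 0.41, 0.38, 0.45, 0.37, 0.20, 0.35, 0.43, 0.42, 0.38; mean = 3.39/9 = 0.38.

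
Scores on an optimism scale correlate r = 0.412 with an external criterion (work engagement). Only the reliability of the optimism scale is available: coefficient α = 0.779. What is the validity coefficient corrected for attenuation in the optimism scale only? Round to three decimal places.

Single correction: r_c = r_obs / √r_xx = 0.412 / √0.779 = 0.412 / 0.8826 ≈ 0.467.

0.467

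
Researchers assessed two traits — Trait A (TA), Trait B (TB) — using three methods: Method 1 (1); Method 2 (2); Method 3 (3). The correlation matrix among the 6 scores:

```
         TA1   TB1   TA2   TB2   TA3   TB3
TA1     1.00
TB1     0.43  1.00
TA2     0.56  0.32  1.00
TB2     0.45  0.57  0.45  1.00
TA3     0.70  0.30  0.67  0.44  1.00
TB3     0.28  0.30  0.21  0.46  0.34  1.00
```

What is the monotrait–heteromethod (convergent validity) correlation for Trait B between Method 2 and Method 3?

Same trait (TB), different methods: r(TB2, TB3) = 0.46.

0.46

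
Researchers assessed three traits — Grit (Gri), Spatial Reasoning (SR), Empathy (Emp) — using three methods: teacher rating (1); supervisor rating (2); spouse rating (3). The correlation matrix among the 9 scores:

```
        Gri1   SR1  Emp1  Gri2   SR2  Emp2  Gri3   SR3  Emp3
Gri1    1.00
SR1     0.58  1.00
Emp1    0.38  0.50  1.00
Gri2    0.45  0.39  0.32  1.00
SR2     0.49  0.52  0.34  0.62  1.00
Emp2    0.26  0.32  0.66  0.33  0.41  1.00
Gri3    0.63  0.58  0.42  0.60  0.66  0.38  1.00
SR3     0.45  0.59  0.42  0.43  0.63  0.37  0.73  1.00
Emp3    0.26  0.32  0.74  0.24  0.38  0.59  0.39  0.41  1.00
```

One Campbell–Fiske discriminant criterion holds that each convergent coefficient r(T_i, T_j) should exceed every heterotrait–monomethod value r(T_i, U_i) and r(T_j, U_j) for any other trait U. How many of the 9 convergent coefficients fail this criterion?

6

Checking each validity diagonal entry against its comparison values:
Gri (methods 1·2): 0.45 vs {0.58, 0.62, 0.38, 0.33} → fail.
Gri (methods 1·3): 0.63 vs {0.58, 0.73, 0.38, 0.39} → fail.
Gri (methods 2·3): 0.60 vs {0.62, 0.73, 0.33, 0.39} → fail.
SR (methods 1·2): 0.52 vs {0.58, 0.62, 0.50, 0.41} → fail.
SR (methods 1·3): 0.59 vs {0.58, 0.73, 0.50, 0.41} → fail.
SR (methods 2·3): 0.63 vs {0.62, 0.73, 0.41, 0.41} → fail.
Emp (methods 1·2): 0.66 vs {0.38, 0.33, 0.50, 0.41} → pass.
Emp (methods 1·3): 0.74 vs {0.38, 0.39, 0.50, 0.41} → pass.
Emp (methods 2·3): 0.59 vs {0.33, 0.39, 0.41, 0.41} → pass.
6 of 9 fail.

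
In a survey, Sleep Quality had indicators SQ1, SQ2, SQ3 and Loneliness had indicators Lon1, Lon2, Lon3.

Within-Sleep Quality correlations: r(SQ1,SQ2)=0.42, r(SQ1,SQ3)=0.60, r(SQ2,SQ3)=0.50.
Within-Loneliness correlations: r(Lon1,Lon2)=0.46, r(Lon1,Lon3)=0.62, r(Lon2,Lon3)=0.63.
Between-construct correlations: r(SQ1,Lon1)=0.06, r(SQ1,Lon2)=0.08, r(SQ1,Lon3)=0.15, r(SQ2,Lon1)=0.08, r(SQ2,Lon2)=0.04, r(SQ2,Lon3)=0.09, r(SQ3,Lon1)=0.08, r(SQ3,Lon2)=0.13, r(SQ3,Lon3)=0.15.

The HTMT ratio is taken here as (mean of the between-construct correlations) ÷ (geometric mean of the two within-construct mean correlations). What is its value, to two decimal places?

0.18

Between-construct mean = 0.86/9 = 0.0956.
Mean within-SQ = 1.52/3 = 0.5067; mean within-Lon = 1.71/3 = 0.5700.
Geometric mean = √(0.5067 × 0.5700) = 0.5374.
HTMT = 0.0956 / 0.5374 = 0.18.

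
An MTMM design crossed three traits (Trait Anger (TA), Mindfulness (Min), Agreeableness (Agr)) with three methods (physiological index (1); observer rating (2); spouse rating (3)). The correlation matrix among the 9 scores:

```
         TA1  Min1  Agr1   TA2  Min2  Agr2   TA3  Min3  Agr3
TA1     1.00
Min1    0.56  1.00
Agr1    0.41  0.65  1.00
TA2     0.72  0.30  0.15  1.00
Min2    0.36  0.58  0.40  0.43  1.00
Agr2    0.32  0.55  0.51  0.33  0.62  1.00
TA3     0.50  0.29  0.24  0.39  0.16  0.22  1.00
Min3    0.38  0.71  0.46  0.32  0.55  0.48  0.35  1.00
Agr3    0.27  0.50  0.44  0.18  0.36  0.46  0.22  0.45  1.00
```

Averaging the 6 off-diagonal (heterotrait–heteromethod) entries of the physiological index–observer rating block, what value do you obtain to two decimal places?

HTHM values (method 1 × method 2): 0.36, 0.32, 0.30, 0.55, 0.15, 0.40; mean = 2.08/6 = 0.35.

0.35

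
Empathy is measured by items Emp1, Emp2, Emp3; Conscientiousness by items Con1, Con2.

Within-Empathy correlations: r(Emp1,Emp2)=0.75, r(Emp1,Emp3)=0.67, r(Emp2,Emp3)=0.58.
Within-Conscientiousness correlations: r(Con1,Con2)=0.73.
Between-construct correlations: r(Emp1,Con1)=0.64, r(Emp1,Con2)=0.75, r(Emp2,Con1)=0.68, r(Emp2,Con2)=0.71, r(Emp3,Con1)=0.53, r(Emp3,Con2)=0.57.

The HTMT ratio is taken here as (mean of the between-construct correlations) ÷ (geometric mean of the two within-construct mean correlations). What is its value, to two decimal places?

Mean heterotrait r = 3.88/6 = 0.6467.
Mean within-Emp = 2.00/3 = 0.6667; mean within-Con = 0.73/1 = 0.7300.
Geometric mean = √(0.6667 × 0.7300) = 0.6976.
HTMT = 0.6467 / 0.6976 = 0.93.

0.93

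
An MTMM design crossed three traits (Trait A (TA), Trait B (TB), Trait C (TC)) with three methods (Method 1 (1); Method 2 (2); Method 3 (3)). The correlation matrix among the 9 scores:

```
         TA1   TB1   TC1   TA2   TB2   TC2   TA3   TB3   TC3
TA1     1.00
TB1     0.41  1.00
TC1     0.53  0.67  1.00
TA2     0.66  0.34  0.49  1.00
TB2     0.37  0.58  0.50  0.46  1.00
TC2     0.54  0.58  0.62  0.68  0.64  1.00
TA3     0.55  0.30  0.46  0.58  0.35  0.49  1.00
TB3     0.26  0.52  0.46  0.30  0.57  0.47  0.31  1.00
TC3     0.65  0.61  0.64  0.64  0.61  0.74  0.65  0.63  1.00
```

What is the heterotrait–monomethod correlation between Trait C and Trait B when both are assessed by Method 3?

Different traits, same method: r(TC3, TB3) = 0.63.

0.63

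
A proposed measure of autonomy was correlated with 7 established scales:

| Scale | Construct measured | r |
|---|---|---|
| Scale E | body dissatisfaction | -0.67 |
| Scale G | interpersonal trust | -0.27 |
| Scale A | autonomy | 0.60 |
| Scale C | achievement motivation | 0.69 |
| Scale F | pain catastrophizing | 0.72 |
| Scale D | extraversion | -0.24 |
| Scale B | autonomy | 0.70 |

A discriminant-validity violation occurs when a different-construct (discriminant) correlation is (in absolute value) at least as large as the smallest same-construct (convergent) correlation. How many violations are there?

3

Convergent (same construct = autonomy): Scale A, Scale B.
Smallest convergent = 0.60. Discriminant |r|: 0.67, 0.27, 0.69, 0.72, 0.24; count ≥ 0.60 → 3.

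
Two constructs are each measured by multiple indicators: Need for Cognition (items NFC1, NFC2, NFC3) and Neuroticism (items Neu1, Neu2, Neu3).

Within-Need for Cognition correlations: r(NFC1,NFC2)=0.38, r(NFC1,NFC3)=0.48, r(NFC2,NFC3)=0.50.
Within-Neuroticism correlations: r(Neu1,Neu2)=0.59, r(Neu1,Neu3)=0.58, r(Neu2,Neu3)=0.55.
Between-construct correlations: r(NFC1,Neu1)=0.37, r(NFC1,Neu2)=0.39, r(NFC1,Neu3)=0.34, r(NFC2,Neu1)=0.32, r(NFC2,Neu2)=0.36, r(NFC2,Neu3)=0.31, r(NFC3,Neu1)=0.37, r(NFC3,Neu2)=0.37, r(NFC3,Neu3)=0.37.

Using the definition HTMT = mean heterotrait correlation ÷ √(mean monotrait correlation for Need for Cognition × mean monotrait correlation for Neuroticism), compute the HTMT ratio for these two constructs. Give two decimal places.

0.70

Mean between = 3.20/9 = 0.3556.
Mean within-NFC = 1.36/3 = 0.4533; mean within-Neu = 1.72/3 = 0.5733.
Geometric mean = √(0.4533 × 0.5733) = 0.5098.
HTMT = 0.3556 / 0.5098 = 0.70.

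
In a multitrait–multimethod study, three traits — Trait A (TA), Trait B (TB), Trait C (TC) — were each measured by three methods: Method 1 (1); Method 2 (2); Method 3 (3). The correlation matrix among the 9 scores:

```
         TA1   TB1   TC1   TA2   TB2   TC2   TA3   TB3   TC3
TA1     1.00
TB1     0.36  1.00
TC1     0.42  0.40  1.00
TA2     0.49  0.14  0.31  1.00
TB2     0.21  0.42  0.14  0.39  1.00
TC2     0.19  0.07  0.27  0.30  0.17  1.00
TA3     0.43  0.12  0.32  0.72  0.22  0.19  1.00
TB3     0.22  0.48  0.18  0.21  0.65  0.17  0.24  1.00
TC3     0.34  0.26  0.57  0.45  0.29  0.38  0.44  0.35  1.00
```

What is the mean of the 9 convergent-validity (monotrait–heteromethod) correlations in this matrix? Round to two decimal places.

Convergent values: 0.49, 0.43, 0.72, 0.42, 0.48, 0.65, 0.27, 0.57, 0.38; mean = 4.41/9 = 0.49.

0.49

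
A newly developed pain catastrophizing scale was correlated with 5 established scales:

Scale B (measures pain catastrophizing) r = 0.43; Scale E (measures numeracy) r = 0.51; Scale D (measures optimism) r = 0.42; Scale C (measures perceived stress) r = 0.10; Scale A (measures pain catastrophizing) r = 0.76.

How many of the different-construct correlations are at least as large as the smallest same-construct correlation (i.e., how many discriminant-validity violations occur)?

Convergent (same construct = pain catastrophizing): Scale B, Scale A.
Smallest convergent = 0.43. Discriminant values: 0.51, 0.42, 0.10; count ≥ 0.43 → 1.

1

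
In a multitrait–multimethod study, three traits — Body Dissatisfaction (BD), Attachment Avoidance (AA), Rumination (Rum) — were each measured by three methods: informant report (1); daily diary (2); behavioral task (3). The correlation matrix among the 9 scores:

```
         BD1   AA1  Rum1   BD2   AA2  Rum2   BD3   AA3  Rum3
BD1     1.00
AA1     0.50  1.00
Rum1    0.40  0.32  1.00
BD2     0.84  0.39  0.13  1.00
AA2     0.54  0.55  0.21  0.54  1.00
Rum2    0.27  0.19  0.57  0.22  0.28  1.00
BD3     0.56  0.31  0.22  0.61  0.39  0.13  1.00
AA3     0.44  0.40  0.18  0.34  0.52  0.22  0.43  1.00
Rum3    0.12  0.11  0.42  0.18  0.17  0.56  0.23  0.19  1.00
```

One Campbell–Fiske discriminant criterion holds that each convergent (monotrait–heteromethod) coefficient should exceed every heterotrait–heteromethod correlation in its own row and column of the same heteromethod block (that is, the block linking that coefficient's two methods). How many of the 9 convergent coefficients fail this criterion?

Each convergent coefficient versus the relevant comparison correlations:
BD (methods 1·2): 0.84 vs {0.54, 0.39, 0.27, 0.13} → pass.
BD (methods 1·3): 0.56 vs {0.44, 0.31, 0.12, 0.22} → pass.
BD (methods 2·3): 0.61 vs {0.34, 0.39, 0.18, 0.13} → pass.
AA (methods 1·2): 0.55 vs {0.39, 0.54, 0.19, 0.21} → pass.
AA (methods 1·3): 0.40 vs {0.31, 0.44, 0.11, 0.18} → fail.
AA (methods 2·3): 0.52 vs {0.39, 0.34, 0.17, 0.22} → pass.
Rum (methods 1·2): 0.57 vs {0.13, 0.27, 0.21, 0.19} → pass.
Rum (methods 1·3): 0.42 vs {0.22, 0.12, 0.18, 0.11} → pass.
Rum (methods 2·3): 0.56 vs {0.13, 0.18, 0.22, 0.17} → pass.
1 of 9 fail.

1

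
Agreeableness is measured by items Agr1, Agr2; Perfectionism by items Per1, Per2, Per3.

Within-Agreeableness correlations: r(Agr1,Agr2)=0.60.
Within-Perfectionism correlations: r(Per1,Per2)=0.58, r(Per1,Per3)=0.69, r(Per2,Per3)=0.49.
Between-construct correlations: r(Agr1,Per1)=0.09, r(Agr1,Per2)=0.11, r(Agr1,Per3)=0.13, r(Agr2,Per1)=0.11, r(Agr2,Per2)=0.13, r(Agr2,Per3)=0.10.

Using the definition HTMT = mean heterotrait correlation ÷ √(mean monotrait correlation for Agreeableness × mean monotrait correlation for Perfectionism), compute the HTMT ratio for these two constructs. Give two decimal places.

0.19

Mean heterotrait r = 0.67/6 = 0.1117.
Mean within-Agr = 0.60/1 = 0.6000; mean within-Per = 1.76/3 = 0.5867.
Geometric mean = √(0.6000 × 0.5867) = 0.5933.
HTMT = 0.1117 / 0.5933 = 0.19.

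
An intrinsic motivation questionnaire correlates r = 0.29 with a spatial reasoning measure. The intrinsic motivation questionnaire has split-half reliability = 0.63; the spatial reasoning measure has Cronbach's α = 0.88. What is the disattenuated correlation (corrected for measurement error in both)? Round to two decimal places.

r_true = r_obs / √(r_xx · r_yy) = 0.29 / √(0.63 × 0.88) = 0.29 / √0.5544 = 0.29 / 0.7446 ≈ 0.39.

0.39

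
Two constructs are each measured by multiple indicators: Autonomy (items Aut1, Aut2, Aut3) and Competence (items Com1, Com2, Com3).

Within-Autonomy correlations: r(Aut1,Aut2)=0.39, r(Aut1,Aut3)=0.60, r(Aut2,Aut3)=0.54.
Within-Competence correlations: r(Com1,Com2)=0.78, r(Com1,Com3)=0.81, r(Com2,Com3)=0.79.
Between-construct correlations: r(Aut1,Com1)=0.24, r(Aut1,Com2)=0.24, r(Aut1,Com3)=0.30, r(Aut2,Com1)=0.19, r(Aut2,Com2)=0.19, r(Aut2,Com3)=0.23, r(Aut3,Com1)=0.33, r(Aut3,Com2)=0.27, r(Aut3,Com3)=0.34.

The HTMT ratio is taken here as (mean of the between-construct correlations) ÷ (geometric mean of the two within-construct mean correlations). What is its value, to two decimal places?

0.41

Between-construct mean = 2.33/9 = 0.2589.
Mean within-Aut = 1.53/3 = 0.5100; mean within-Com = 2.38/3 = 0.7933.
Geometric mean = √(0.5100 × 0.7933) = 0.6361.
HTMT = 0.2589 / 0.6361 = 0.41.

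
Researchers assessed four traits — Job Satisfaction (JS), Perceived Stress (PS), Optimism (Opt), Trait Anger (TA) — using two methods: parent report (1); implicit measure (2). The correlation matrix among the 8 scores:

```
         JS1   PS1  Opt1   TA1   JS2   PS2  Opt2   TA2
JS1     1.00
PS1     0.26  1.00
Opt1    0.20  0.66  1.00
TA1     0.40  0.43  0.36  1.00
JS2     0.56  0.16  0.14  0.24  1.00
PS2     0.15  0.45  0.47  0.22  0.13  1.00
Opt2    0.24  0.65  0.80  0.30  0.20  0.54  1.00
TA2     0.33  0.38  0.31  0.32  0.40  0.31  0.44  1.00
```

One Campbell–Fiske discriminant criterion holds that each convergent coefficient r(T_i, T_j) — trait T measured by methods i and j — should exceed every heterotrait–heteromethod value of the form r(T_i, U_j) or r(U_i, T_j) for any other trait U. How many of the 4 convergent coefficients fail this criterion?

2

Each convergent coefficient versus the relevant comparison correlations:
JS (methods 1·2): 0.56 vs {0.15, 0.16, 0.24, 0.14, 0.33, 0.24} → pass.
PS (methods 1·2): 0.45 vs {0.16, 0.15, 0.65, 0.47, 0.38, 0.22} → fail.
Opt (methods 1·2): 0.80 vs {0.14, 0.24, 0.47, 0.65, 0.31, 0.30} → pass.
TA (methods 1·2): 0.32 vs {0.24, 0.33, 0.22, 0.38, 0.30, 0.31} → fail.
2 of 4 fail.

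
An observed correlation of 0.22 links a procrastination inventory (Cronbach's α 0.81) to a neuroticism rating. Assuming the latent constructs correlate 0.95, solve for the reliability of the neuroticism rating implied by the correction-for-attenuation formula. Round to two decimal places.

0.07

r_true = r_obs / √(r_xx · r_yy) ⇒ 0.95 = 0.22 / √(0.81 · r_yy).
√(0.81 · r_yy) = 0.22 / 0.95 = 0.2316; 0.81 · r_yy = 0.0536; r_yy = 0.0536 / 0.81 ≈ 0.07.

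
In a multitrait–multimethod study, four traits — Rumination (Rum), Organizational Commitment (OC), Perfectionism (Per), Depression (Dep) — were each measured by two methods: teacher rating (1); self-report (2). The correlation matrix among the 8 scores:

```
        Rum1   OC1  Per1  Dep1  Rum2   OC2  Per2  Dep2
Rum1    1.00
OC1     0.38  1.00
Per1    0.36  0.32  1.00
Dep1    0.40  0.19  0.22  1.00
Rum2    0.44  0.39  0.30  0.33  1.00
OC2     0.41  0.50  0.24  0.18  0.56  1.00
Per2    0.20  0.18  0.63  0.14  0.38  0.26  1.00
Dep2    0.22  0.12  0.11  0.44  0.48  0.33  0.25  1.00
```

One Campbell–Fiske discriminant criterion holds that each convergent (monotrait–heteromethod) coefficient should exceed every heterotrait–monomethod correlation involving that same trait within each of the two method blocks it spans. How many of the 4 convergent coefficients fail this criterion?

Each convergent coefficient versus the relevant comparison correlations:
Rum (methods 1·2): 0.44 vs {0.38, 0.56, 0.36, 0.38, 0.40, 0.48} → fail.
OC (methods 1·2): 0.50 vs {0.38, 0.56, 0.32, 0.26, 0.19, 0.33} → fail.
Per (methods 1·2): 0.63 vs {0.36, 0.38, 0.32, 0.26, 0.22, 0.25} → pass.
Dep (methods 1·2): 0.44 vs {0.40, 0.48, 0.19, 0.33, 0.22, 0.25} → fail.
3 of 4 fail.

3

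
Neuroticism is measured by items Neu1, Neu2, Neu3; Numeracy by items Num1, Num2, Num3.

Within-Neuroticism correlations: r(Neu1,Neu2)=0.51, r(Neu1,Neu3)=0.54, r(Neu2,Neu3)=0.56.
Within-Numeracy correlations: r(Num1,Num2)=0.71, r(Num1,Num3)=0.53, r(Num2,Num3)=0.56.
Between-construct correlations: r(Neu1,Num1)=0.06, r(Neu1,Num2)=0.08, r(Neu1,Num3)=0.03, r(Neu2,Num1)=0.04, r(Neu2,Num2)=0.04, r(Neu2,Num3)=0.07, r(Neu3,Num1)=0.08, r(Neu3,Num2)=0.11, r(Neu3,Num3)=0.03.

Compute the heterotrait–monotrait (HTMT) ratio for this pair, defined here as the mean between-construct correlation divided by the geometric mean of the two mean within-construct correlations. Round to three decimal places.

Mean between = 0.54/9 = 0.0600.
Mean within-Neu = 1.61/3 = 0.5367; mean within-Num = 1.80/3 = 0.6000.
Geometric mean = √(0.5367 × 0.6000) = 0.5675.
HTMT = 0.0600 / 0.5675 = 0.106.

0.106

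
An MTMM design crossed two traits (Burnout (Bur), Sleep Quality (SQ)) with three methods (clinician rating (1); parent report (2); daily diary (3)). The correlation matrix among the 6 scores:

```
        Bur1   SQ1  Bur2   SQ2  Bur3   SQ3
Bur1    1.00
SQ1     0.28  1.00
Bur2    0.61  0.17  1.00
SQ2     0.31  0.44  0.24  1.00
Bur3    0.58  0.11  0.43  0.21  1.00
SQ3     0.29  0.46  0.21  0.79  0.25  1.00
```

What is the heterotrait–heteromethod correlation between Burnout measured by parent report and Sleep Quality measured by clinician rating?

Different traits and methods: r(Bur2, SQ1) = 0.17.

0.17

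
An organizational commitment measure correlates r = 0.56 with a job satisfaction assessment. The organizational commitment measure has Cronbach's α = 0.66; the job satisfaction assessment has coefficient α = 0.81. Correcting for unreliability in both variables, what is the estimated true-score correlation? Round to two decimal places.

r_true = r_obs / √(r_xx · r_yy) = 0.56 / √(0.66 × 0.81) = 0.56 / √0.5346 = 0.56 / 0.7312 ≈ 0.77.

0.77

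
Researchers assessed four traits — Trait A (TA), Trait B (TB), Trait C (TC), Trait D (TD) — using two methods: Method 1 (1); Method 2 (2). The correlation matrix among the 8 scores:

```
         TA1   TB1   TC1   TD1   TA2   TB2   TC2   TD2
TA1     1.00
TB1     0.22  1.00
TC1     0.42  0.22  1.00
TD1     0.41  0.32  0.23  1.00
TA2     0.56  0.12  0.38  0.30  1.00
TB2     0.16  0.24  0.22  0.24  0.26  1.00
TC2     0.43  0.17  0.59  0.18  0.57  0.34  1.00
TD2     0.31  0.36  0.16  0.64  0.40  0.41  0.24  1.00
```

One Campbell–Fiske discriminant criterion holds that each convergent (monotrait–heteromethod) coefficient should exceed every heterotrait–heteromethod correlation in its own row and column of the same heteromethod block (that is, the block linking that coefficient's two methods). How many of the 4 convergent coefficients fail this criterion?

1

Each convergent coefficient versus the relevant comparison correlations:
TA (methods 1·2): 0.56 vs {0.16, 0.12, 0.43, 0.38, 0.31, 0.30} → pass.
TB (methods 1·2): 0.24 vs {0.12, 0.16, 0.17, 0.22, 0.36, 0.24} → fail.
TC (methods 1·2): 0.59 vs {0.38, 0.43, 0.22, 0.17, 0.16, 0.18} → pass.
TD (methods 1·2): 0.64 vs {0.30, 0.31, 0.24, 0.36, 0.18, 0.16} → pass.
1 of 4 fail.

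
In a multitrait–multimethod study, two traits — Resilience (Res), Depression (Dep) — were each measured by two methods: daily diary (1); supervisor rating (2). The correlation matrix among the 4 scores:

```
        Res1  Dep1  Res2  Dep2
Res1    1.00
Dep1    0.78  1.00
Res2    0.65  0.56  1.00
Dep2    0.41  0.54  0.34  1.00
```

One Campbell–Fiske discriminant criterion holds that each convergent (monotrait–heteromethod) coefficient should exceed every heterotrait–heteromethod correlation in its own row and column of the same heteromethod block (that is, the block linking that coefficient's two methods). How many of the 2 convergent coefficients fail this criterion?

1

Checking each validity diagonal entry against its comparison values:
Res (methods 1·2): 0.65 vs {0.41, 0.56} → pass.
Dep (methods 1·2): 0.54 vs {0.56, 0.41} → fail.
1 of 2 fail.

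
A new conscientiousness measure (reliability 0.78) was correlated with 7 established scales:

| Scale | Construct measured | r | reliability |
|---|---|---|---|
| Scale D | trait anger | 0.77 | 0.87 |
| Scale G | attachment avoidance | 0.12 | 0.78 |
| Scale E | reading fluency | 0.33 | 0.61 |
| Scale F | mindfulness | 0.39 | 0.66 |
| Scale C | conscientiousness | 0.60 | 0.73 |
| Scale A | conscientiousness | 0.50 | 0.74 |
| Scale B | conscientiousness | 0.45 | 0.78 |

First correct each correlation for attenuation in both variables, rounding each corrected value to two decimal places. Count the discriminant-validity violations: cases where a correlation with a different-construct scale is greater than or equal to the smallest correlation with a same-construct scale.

Disattenuated r (r / √(r_scale · r_new)):
  Scale D (disc): 0.77 / √(0.87·0.78) = 0.93
  Scale G (disc): 0.12 / √(0.78·0.78) = 0.15
  Scale E (disc): 0.33 / √(0.61·0.78) = 0.48
  Scale F (disc): 0.39 / √(0.66·0.78) = 0.54
  Scale C (conv): 0.60 / √(0.73·0.78) = 0.80
  Scale A (conv): 0.50 / √(0.74·0.78) = 0.66
  Scale B (conv): 0.45 / √(0.78·0.78) = 0.58
Smallest convergent = 0.58. Discriminant values: 0.93, 0.15, 0.48, 0.54; count ≥ 0.58 → 1.

1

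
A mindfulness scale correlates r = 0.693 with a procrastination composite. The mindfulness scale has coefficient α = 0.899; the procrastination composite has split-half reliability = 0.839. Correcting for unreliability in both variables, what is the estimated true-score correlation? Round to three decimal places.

r_true = r_obs / √(r_xx · r_yy) = 0.693 / √(0.899 × 0.839) = 0.693 / √0.754261 = 0.693 / 0.8685 ≈ 0.798.

0.798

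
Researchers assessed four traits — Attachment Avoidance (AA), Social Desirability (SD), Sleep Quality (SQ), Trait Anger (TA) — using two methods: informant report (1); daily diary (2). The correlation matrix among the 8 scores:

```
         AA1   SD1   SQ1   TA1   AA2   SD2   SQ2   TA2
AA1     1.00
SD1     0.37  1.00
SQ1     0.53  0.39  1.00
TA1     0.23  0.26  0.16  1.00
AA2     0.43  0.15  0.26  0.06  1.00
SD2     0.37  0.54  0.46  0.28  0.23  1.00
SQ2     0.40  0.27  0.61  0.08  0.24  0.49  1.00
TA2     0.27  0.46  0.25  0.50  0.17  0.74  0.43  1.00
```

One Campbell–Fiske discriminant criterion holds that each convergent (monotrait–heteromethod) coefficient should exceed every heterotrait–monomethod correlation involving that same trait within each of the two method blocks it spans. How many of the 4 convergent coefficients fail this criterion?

3

Checking each validity diagonal entry against its comparison values:
AA (methods 1·2): 0.43 vs {0.37, 0.23, 0.53, 0.24, 0.23, 0.17} → fail.
SD (methods 1·2): 0.54 vs {0.37, 0.23, 0.39, 0.49, 0.26, 0.74} → fail.
SQ (methods 1·2): 0.61 vs {0.53, 0.24, 0.39, 0.49, 0.16, 0.43} → pass.
TA (methods 1·2): 0.50 vs {0.23, 0.17, 0.26, 0.74, 0.16, 0.43} → fail.
3 of 4 fail.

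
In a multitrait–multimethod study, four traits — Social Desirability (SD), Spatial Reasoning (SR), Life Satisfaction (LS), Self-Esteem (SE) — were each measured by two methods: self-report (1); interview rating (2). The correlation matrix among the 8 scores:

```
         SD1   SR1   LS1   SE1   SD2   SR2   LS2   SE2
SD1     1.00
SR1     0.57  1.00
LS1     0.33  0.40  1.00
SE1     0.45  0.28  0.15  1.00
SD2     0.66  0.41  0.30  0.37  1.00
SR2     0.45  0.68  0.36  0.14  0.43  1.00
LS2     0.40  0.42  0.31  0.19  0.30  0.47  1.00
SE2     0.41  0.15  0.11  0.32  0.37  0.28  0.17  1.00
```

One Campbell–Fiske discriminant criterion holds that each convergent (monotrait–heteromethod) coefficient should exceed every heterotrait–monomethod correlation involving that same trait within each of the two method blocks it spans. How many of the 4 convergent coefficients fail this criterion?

2

Each convergent coefficient versus the relevant comparison correlations:
SD (methods 1·2): 0.66 vs {0.57, 0.43, 0.33, 0.30, 0.45, 0.37} → pass.
SR (methods 1·2): 0.68 vs {0.57, 0.43, 0.40, 0.47, 0.28, 0.28} → pass.
LS (methods 1·2): 0.31 vs {0.33, 0.30, 0.40, 0.47, 0.15, 0.17} → fail.
SE (methods 1·2): 0.32 vs {0.45, 0.37, 0.28, 0.28, 0.15, 0.17} → fail.
2 of 4 fail.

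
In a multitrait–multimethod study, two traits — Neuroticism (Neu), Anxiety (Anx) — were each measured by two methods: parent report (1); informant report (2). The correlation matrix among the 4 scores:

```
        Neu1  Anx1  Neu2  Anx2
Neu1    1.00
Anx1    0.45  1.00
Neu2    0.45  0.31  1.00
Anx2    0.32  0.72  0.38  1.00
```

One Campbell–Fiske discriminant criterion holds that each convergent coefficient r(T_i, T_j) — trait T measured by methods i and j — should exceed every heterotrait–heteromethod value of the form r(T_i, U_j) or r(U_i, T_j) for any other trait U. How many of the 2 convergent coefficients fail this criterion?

0

Convergent coefficients and their comparison sets:
Neu (methods 1·2): 0.45 vs {0.32, 0.31} → pass.
Anx (methods 1·2): 0.72 vs {0.31, 0.32} → pass.
0 of 2 fail.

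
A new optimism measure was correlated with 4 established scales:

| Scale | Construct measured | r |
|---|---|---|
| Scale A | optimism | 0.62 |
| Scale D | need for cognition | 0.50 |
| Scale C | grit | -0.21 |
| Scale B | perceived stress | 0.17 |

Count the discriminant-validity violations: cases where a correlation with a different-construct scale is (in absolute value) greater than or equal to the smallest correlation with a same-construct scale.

0

Convergent (same construct = optimism): Scale A.
Smallest convergent = 0.62. Discriminant |r|: 0.50, 0.21, 0.17; count ≥ 0.62 → 0.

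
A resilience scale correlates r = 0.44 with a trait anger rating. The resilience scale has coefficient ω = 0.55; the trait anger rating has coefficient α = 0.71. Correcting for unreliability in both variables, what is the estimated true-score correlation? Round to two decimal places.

0.70

r_true = r_obs / √(r_xx · r_yy) = 0.44 / √(0.55 × 0.71) = 0.44 / √0.3905 = 0.44 / 0.6249 ≈ 0.70.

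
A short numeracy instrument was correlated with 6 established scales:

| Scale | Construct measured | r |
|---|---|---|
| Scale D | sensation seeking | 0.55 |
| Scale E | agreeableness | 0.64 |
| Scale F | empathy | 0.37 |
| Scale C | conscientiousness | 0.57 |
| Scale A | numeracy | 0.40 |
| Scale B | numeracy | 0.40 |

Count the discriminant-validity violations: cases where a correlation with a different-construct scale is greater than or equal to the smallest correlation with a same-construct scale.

3

Convergent (same construct = numeracy): Scale A, Scale B.
Smallest convergent = 0.40. Discriminant values: 0.55, 0.64, 0.37, 0.57; count ≥ 0.40 → 3.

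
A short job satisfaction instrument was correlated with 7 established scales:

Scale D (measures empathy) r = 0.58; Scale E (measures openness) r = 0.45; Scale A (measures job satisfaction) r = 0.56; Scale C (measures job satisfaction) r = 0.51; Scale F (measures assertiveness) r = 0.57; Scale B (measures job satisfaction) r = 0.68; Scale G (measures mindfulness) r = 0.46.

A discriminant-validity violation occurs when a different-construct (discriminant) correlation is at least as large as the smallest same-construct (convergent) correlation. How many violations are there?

Convergent (same construct = job satisfaction): Scale A, Scale C, Scale B.
Smallest convergent = 0.51. Discriminant values: 0.58, 0.45, 0.57, 0.46; count ≥ 0.51 → 2.

2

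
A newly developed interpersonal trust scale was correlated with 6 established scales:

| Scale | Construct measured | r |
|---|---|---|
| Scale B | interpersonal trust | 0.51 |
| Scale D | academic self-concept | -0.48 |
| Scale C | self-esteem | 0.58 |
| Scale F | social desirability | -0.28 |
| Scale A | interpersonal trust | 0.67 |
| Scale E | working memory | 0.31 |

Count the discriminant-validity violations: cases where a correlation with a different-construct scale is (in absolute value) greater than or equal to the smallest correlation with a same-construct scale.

Convergent (same construct = interpersonal trust): Scale B, Scale A.
Smallest convergent = 0.51. Discriminant |r|: 0.48, 0.58, 0.28, 0.31; count ≥ 0.51 → 1.

1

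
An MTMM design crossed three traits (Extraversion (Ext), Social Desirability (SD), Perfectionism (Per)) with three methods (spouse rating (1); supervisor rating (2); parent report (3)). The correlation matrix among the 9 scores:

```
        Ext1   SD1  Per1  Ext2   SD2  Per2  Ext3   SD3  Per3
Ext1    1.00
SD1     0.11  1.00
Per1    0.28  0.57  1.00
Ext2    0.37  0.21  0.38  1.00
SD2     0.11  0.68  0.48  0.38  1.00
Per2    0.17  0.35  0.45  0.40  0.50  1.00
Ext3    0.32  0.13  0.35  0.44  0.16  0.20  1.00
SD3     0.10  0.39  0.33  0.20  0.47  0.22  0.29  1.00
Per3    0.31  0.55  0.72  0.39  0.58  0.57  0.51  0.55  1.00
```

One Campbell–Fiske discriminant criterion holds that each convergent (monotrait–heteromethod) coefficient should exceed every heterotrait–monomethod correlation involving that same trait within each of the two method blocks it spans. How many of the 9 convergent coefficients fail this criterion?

Convergent coefficients and their comparison sets:
Ext (methods 1·2): 0.37 vs {0.11, 0.38, 0.28, 0.40} → fail.
Ext (methods 1·3): 0.32 vs {0.11, 0.29, 0.28, 0.51} → fail.
Ext (methods 2·3): 0.44 vs {0.38, 0.29, 0.40, 0.51} → fail.
SD (methods 1·2): 0.68 vs {0.11, 0.38, 0.57, 0.50} → pass.
SD (methods 1·3): 0.39 vs {0.11, 0.29, 0.57, 0.55} → fail.
SD (methods 2·3): 0.47 vs {0.38, 0.29, 0.50, 0.55} → fail.
Per (methods 1·2): 0.45 vs {0.28, 0.40, 0.57, 0.50} → fail.
Per (methods 1·3): 0.72 vs {0.28, 0.51, 0.57, 0.55} → pass.
Per (methods 2·3): 0.57 vs {0.40, 0.51, 0.50, 0.55} → pass.
6 of 9 fail.

6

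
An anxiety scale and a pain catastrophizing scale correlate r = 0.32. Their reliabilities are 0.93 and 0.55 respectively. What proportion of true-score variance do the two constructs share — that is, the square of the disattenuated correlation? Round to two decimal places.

0.20

Disattenuated r = 0.32 / √(0.93 × 0.55) = 0.32 / 0.7152 = 0.4474.
Shared true-score variance = 0.4474² = 0.2002 ≈ 0.20.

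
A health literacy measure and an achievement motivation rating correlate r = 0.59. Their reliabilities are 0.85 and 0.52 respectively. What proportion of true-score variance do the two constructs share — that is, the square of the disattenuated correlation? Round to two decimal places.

Disattenuated r = 0.59 / √(0.85 × 0.52) = 0.59 / 0.6648 = 0.8875.
Shared true-score variance = 0.8875² = 0.7877 ≈ 0.79.

0.79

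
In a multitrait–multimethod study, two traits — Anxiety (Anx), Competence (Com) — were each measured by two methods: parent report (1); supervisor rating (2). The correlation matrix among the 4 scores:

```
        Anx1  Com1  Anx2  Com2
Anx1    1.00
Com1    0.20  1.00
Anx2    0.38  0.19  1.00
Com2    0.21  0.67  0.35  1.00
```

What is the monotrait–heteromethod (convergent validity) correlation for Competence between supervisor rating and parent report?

Same trait (Com), different methods: r(Com2, Com1) = 0.67.

0.67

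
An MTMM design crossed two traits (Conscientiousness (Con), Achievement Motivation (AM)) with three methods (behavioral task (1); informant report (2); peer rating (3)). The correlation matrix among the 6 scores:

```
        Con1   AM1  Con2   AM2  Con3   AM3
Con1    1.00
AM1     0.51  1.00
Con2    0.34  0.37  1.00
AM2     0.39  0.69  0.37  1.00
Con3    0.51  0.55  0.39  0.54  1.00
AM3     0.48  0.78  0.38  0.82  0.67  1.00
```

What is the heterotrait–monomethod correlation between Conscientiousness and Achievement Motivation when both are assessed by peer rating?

0.67

Different traits, same method: r(Con3, AM3) = 0.67.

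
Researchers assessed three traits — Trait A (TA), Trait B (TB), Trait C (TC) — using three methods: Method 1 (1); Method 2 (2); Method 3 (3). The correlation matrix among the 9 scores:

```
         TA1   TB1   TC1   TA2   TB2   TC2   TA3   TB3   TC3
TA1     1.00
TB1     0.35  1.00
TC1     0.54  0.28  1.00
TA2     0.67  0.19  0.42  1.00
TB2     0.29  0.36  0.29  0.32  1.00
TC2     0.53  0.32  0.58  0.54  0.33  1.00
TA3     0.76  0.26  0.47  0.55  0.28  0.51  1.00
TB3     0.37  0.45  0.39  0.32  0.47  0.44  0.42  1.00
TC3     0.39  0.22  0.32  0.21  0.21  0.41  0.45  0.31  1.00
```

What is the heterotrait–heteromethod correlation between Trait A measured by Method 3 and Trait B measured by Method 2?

Different traits and methods: r(TA3, TB2) = 0.28.

0.28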